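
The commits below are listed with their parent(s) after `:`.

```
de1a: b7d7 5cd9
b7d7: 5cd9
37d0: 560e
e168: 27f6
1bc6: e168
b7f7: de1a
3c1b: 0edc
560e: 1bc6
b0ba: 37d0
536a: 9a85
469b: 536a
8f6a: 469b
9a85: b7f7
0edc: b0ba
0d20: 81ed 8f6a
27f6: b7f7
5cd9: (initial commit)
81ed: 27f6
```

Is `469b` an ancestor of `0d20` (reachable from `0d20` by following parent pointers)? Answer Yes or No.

Ancestors of 0d20 (commits reachable by following parents): {0d20, 27f6, 469b, 536a, 5cd9, 81ed, 8f6a, 9a85, b7d7, b7f7, de1a}.
469b is in that set, so it is an ancestor of 0d20.

Yes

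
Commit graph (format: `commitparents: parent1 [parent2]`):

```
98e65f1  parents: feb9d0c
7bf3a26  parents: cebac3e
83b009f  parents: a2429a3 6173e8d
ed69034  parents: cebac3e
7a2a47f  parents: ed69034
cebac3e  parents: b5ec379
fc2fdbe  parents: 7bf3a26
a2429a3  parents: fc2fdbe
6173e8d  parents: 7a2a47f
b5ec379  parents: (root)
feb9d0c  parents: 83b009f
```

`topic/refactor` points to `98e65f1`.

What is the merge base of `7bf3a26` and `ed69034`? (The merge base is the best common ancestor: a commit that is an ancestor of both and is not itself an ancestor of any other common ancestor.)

Ancestors of 7bf3a26: {7bf3a26, b5ec379, cebac3e}.
Ancestors of ed69034: {b5ec379, cebac3e, ed69034}.
Common ancestors: {b5ec379, cebac3e}.
Among these, cebac3e is not an ancestor of any other common ancestor — it is the merge base.

cebac3e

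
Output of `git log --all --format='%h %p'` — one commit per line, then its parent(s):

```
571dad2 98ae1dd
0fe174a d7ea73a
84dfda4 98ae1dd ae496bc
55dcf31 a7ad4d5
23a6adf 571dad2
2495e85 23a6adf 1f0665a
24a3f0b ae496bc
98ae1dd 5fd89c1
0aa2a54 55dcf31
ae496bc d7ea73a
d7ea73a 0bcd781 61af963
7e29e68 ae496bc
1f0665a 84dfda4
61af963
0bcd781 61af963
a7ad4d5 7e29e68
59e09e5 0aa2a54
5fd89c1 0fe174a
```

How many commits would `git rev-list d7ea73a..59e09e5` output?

6

Reachable from 59e09e5: {0aa2a54, 0bcd781, 55dcf31, 59e09e5, 61af963, 7e29e68, a7ad4d5, ae496bc, d7ea73a}.
Reachable from d7ea73a: {0bcd781, 61af963, d7ea73a}.
In 59e09e5's history but not d7ea73a's: {0aa2a54, 55dcf31, 59e09e5, 7e29e68, a7ad4d5, ae496bc} — 6 commits.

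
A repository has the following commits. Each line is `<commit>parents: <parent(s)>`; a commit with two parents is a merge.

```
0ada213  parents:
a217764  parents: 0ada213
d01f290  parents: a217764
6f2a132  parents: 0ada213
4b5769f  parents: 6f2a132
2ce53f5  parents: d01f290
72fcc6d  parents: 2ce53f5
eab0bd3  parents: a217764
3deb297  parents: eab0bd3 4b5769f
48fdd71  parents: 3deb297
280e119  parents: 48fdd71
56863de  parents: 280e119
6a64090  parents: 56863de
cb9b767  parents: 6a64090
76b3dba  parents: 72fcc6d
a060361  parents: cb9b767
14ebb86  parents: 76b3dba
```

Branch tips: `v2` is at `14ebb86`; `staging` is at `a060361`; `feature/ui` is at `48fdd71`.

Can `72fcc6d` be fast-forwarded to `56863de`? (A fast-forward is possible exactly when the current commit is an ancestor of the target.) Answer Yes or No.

No

A fast-forward from 72fcc6d to 56863de is possible iff 72fcc6d is an ancestor of 56863de.
Ancestors of 56863de: {0ada213, 280e119, 3deb297, 48fdd71, 4b5769f, 56863de, 6f2a132, a217764, eab0bd3}.
72fcc6d is not among them, so fast-forward is not possible.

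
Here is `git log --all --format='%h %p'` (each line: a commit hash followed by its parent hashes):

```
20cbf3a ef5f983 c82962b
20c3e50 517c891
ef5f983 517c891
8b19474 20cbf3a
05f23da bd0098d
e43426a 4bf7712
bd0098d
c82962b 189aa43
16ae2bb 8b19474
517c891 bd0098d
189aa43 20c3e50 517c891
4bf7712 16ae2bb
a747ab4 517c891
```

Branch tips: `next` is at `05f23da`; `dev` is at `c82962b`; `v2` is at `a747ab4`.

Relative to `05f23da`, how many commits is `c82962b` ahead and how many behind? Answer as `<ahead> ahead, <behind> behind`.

4 ahead, 1 behind

Reachable from c82962b: {189aa43, 20c3e50, 517c891, bd0098d, c82962b}.
Reachable from 05f23da: {05f23da, bd0098d}.
Only in c82962b's history (ahead): {189aa43, 20c3e50, 517c891, c82962b} — 4.
Only in 05f23da's history (behind): {05f23da} — 1.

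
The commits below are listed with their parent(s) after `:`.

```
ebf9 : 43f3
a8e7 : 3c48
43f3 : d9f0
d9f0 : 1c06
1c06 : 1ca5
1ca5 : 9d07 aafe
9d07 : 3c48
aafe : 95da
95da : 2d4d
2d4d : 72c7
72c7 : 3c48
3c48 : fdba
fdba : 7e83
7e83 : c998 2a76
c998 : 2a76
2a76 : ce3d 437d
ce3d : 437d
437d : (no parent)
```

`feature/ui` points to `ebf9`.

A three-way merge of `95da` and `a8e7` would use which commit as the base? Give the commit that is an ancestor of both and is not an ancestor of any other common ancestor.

Ancestors of 95da: {2a76, 2d4d, 3c48, 437d, 72c7, 7e83, 95da, c998, ce3d, fdba}.
Ancestors of a8e7: {2a76, 3c48, 437d, 7e83, a8e7, c998, ce3d, fdba}.
Common ancestors: {2a76, 3c48, 437d, 7e83, c998, ce3d, fdba}.
Among these, 3c48 is not an ancestor of any other common ancestor — it is the merge base.

3c48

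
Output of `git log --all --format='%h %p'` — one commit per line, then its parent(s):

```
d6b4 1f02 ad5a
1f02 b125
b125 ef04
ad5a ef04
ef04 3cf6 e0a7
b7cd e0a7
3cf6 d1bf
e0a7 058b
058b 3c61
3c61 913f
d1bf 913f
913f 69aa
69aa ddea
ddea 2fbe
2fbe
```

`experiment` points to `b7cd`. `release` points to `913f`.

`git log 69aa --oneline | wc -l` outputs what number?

3

Walking parent pointers from 69aa: reachable set = {2fbe, 69aa, ddea}.
That is 3 commits.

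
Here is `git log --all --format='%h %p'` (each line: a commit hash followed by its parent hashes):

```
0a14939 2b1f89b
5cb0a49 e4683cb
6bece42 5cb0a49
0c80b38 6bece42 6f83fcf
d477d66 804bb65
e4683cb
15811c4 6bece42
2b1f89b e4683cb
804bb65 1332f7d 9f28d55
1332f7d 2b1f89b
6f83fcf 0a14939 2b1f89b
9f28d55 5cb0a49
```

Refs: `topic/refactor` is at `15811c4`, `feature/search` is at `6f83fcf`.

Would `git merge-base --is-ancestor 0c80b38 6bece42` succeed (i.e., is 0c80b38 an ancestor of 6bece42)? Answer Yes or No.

No

Ancestors of 6bece42: {5cb0a49, 6bece42, e4683cb}.
0c80b38 is not in that set, so it is not an ancestor of 6bece42.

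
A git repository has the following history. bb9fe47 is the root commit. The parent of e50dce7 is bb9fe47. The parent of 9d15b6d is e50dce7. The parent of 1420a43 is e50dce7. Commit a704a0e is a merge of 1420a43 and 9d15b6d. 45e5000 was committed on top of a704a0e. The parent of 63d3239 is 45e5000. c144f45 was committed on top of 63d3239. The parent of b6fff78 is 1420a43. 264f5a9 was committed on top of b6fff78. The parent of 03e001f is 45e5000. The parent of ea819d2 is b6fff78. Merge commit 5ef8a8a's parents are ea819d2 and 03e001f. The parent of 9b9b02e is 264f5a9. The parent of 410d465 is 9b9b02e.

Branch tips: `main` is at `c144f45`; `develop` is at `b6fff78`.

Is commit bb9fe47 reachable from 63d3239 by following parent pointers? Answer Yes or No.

Ancestors of 63d3239 (commits reachable by following parents): {1420a43, 45e5000, 63d3239, 9d15b6d, a704a0e, bb9fe47, e50dce7}.
bb9fe47 is in that set, so it is an ancestor of 63d3239.

Yes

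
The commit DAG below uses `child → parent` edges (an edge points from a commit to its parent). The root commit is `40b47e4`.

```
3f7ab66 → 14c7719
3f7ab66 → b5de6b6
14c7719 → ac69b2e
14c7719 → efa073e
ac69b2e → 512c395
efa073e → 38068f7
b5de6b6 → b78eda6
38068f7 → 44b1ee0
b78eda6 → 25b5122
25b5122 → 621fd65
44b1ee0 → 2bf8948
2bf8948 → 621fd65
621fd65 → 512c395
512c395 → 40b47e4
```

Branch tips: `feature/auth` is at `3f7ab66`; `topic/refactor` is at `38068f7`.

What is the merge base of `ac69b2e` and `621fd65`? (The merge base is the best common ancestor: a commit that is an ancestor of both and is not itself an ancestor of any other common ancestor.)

512c395

Ancestors of ac69b2e: {40b47e4, 512c395, ac69b2e}.
Ancestors of 621fd65: {40b47e4, 512c395, 621fd65}.
Common ancestors: {40b47e4, 512c395}.
Among these, 512c395 is not an ancestor of any other common ancestor — it is the merge base.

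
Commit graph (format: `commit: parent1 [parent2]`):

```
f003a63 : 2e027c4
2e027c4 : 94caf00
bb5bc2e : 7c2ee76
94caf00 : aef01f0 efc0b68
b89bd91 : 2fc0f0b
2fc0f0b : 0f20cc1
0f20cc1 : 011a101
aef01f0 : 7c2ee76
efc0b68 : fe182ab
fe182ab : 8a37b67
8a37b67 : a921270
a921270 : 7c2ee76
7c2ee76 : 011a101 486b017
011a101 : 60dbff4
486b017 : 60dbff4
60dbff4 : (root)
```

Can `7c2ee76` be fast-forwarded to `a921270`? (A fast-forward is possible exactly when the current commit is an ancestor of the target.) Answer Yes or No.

Yes

A fast-forward from 7c2ee76 to a921270 is possible iff 7c2ee76 is an ancestor of a921270.
Ancestors of a921270: {011a101, 486b017, 60dbff4, 7c2ee76, a921270}.
7c2ee76 is among them, so fast-forward is possible.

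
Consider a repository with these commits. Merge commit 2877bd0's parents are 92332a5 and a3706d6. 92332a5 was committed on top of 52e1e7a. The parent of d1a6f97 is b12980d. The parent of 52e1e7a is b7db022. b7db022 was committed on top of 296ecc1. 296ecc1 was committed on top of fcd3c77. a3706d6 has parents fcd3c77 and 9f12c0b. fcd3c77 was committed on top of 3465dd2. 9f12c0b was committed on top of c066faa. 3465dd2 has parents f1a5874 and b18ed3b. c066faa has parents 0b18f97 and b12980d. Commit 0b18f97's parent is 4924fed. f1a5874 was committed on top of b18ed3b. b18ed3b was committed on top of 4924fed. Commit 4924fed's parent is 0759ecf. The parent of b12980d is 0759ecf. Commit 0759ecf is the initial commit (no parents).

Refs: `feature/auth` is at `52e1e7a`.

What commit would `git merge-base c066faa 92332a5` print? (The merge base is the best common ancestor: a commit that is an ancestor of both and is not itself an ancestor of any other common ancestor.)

Ancestors of c066faa: {0759ecf, 0b18f97, 4924fed, b12980d, c066faa}.
Ancestors of 92332a5: {0759ecf, 296ecc1, 3465dd2, 4924fed, 52e1e7a, 92332a5, b18ed3b, b7db022, f1a5874, fcd3c77}.
Common ancestors: {0759ecf, 4924fed}.
Among these, 4924fed is not an ancestor of any other common ancestor — it is the merge base.

4924fed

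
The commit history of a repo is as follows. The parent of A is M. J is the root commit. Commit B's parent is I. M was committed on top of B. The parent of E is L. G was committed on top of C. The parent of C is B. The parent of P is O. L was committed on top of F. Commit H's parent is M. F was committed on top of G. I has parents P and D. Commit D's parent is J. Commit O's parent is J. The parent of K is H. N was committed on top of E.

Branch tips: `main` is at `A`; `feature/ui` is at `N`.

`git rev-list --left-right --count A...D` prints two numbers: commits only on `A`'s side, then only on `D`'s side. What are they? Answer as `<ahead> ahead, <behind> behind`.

Reachable from A: {A, B, D, I, J, M, O, P}.
Reachable from D: {D, J}.
Only in A's history (ahead): {A, B, I, M, O, P} — 6.
Only in D's history (behind): {} — 0.

6 ahead, 0 behind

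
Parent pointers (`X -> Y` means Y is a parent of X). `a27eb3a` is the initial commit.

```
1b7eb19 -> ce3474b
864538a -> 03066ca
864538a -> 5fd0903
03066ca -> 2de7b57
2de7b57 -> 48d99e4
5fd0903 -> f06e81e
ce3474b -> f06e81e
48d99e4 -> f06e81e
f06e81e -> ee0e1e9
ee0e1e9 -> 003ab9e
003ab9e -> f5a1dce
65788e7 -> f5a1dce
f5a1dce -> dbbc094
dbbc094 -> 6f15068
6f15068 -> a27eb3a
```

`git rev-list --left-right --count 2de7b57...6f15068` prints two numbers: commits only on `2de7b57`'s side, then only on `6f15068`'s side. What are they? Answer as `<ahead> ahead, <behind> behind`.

Reachable from 2de7b57: {003ab9e, 2de7b57, 48d99e4, 6f15068, a27eb3a, dbbc094, ee0e1e9, f06e81e, f5a1dce}.
Reachable from 6f15068: {6f15068, a27eb3a}.
Only in 2de7b57's history (ahead): {003ab9e, 2de7b57, 48d99e4, dbbc094, ee0e1e9, f06e81e, f5a1dce} — 7.
Only in 6f15068's history (behind): {} — 0.

7 ahead, 0 behind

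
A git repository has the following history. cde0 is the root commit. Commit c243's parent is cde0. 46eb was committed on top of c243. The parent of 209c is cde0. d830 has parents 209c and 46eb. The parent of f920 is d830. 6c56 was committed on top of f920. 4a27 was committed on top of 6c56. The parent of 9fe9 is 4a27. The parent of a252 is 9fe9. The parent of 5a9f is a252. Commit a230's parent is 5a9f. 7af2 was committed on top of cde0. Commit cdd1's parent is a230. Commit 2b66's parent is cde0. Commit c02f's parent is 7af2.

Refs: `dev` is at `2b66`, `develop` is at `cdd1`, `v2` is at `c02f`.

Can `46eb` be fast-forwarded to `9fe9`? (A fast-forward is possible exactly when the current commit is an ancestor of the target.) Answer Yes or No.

Yes

A fast-forward from 46eb to 9fe9 is possible iff 46eb is an ancestor of 9fe9.
Ancestors of 9fe9: {209c, 46eb, 4a27, 6c56, 9fe9, c243, cde0, d830, f920}.
46eb is among them, so fast-forward is possible.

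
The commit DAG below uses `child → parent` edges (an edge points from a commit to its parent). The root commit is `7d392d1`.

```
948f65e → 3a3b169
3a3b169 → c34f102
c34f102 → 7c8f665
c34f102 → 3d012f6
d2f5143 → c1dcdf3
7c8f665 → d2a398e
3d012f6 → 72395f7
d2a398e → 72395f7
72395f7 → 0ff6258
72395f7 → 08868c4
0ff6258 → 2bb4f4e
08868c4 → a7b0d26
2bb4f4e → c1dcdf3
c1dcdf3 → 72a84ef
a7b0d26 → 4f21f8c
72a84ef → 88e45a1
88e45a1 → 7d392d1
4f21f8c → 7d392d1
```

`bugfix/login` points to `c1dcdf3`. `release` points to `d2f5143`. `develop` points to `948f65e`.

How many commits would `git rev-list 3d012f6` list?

11

Walking parent pointers from 3d012f6: reachable set = {08868c4, 0ff6258, 2bb4f4e, 3d012f6, 4f21f8c, 72395f7, 72a84ef, 7d392d1, 88e45a1, a7b0d26, c1dcdf3}.
That is 11 commits.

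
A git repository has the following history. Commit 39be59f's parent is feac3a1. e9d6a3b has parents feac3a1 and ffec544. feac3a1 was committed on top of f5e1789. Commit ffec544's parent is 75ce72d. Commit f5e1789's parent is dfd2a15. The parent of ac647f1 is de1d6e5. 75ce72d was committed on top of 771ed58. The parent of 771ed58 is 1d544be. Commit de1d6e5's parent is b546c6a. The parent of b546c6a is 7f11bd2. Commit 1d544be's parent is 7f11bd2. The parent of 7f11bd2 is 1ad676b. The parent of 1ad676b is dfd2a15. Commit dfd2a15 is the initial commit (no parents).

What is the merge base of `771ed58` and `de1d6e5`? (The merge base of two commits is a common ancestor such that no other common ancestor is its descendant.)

Ancestors of 771ed58: {1ad676b, 1d544be, 771ed58, 7f11bd2, dfd2a15}.
Ancestors of de1d6e5: {1ad676b, 7f11bd2, b546c6a, de1d6e5, dfd2a15}.
Common ancestors: {1ad676b, 7f11bd2, dfd2a15}.
Among these, 7f11bd2 is not an ancestor of any other common ancestor — it is the merge base.

7f11bd2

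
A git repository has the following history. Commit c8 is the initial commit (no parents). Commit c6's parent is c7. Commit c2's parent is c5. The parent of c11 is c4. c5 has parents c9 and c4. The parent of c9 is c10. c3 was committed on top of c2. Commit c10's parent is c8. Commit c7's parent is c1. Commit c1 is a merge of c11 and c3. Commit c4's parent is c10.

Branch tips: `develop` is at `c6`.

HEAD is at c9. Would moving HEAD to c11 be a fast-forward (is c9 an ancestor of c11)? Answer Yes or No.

No

A fast-forward from c9 to c11 is possible iff c9 is an ancestor of c11.
Ancestors of c11: {c10, c11, c4, c8}.
c9 is not among them, so fast-forward is not possible.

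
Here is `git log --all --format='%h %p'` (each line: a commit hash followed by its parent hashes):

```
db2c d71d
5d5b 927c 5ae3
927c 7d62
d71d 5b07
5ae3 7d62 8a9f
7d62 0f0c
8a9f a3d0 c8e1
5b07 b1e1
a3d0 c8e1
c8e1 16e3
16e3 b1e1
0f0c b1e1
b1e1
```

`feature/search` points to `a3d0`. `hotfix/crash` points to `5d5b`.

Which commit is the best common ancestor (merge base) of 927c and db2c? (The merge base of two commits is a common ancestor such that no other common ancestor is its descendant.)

Ancestors of 927c: {0f0c, 7d62, 927c, b1e1}.
Ancestors of db2c: {5b07, b1e1, d71d, db2c}.
Common ancestors: {b1e1}.
The only common ancestor is b1e1, so it is the merge base.

b1e1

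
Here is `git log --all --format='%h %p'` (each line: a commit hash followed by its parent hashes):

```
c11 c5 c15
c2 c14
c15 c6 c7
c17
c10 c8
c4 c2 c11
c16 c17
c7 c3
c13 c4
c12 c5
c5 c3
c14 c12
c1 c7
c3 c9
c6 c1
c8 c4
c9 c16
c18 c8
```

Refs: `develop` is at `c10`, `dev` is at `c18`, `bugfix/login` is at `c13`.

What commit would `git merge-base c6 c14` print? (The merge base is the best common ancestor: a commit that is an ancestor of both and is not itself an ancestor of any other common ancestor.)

c3

Ancestors of c6: {c1, c16, c17, c3, c6, c7, c9}.
Ancestors of c14: {c12, c14, c16, c17, c3, c5, c9}.
Common ancestors: {c16, c17, c3, c9}.
Among these, c3 is not an ancestor of any other common ancestor — it is the merge base.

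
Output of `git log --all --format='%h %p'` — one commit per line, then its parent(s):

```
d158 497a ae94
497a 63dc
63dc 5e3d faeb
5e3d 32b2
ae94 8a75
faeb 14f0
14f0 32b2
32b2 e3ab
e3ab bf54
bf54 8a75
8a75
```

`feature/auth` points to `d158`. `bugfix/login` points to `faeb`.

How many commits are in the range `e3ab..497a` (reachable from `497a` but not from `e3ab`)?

6

Reachable from 497a: {14f0, 32b2, 497a, 5e3d, 63dc, 8a75, bf54, e3ab, faeb}.
Reachable from e3ab: {8a75, bf54, e3ab}.
In 497a's history but not e3ab's: {14f0, 32b2, 497a, 5e3d, 63dc, faeb} — 6 commits.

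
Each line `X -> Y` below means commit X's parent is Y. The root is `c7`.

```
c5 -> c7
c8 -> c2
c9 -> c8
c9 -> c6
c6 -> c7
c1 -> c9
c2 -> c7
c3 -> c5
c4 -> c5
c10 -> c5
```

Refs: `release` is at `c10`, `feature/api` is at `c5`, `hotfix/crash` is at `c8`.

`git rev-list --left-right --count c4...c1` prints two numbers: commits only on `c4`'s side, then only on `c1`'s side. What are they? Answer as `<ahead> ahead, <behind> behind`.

2 ahead, 5 behind

Reachable from c4: {c4, c5, c7}.
Reachable from c1: {c1, c2, c6, c7, c8, c9}.
Only in c4's history (ahead): {c4, c5} — 2.
Only in c1's history (behind): {c1, c2, c6, c8, c9} — 5.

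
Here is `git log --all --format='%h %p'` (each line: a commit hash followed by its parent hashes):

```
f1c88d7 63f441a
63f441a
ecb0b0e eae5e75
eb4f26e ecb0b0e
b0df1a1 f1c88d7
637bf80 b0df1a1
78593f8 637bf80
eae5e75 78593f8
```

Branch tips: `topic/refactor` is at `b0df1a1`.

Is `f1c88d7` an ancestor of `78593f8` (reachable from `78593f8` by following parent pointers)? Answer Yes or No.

Ancestors of 78593f8 (commits reachable by following parents): {637bf80, 63f441a, 78593f8, b0df1a1, f1c88d7}.
f1c88d7 is in that set, so it is an ancestor of 78593f8.

Yes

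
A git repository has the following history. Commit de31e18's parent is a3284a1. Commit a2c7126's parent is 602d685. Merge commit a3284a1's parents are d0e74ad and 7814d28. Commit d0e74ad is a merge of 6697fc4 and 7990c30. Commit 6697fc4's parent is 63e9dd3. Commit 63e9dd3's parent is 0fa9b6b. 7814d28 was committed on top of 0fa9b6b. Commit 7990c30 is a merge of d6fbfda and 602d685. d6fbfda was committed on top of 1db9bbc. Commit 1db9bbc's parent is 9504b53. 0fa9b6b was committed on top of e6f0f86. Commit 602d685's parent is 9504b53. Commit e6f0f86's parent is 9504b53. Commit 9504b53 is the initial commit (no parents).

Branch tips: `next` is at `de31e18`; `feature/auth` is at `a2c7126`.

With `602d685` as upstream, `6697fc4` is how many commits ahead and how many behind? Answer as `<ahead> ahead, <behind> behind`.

4 ahead, 1 behind

Reachable from 6697fc4: {0fa9b6b, 63e9dd3, 6697fc4, 9504b53, e6f0f86}.
Reachable from 602d685: {602d685, 9504b53}.
Only in 6697fc4's history (ahead): {0fa9b6b, 63e9dd3, 6697fc4, e6f0f86} — 4.
Only in 602d685's history (behind): {602d685} — 1.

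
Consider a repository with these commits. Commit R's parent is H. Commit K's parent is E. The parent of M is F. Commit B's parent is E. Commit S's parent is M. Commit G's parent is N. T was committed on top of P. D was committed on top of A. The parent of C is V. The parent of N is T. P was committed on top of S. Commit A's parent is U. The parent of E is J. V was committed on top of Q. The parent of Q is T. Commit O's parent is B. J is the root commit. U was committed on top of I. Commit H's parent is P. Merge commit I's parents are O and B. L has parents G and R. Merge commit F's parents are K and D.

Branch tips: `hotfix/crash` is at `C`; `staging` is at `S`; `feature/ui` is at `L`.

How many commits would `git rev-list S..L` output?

7

Reachable from L: {A, B, D, E, F, G, H, I, J, K, L, M, N, O, P, R, S, T, U}.
Reachable from S: {A, B, D, E, F, I, J, K, M, O, S, U}.
In L's history but not S's: {G, H, L, N, P, R, T} — 7 commits.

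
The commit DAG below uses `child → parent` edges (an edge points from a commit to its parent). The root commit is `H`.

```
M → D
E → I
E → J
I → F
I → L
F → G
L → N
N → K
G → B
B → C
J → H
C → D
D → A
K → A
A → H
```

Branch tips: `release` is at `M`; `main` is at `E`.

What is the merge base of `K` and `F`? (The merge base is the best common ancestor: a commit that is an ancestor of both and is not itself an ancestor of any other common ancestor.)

A

Ancestors of K: {A, H, K}.
Ancestors of F: {A, B, C, D, F, G, H}.
Common ancestors: {A, H}.
Among these, A is not an ancestor of any other common ancestor — it is the merge base.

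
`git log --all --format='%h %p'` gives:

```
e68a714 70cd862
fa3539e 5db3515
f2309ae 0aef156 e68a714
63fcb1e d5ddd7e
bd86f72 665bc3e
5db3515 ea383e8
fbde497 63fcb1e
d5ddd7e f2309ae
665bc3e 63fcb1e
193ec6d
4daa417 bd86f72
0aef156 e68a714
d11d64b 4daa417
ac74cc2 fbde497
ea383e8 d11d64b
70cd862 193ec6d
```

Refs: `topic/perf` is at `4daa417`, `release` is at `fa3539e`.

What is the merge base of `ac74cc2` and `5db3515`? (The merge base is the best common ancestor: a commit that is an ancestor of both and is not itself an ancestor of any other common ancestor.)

Ancestors of ac74cc2: {0aef156, 193ec6d, 63fcb1e, 70cd862, ac74cc2, d5ddd7e, e68a714, f2309ae, fbde497}.
Ancestors of 5db3515: {0aef156, 193ec6d, 4daa417, 5db3515, 63fcb1e, 665bc3e, 70cd862, bd86f72, d11d64b, d5ddd7e, e68a714, ea383e8, f2309ae}.
Common ancestors: {0aef156, 193ec6d, 63fcb1e, 70cd862, d5ddd7e, e68a714, f2309ae}.
Among these, 63fcb1e is not an ancestor of any other common ancestor — it is the merge base.

63fcb1e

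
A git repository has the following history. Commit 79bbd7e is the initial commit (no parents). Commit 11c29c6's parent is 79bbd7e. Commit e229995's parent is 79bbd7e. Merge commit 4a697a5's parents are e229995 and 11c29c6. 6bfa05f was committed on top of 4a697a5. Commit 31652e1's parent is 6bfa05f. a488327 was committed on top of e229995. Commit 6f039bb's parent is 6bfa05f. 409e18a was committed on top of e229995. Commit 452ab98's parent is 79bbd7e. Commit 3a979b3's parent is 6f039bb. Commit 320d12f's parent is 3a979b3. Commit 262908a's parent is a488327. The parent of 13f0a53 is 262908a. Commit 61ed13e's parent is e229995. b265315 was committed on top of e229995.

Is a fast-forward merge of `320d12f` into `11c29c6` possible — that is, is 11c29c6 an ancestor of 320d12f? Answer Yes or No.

Yes

A fast-forward from 11c29c6 to 320d12f is possible iff 11c29c6 is an ancestor of 320d12f.
Ancestors of 320d12f: {11c29c6, 320d12f, 3a979b3, 4a697a5, 6bfa05f, 6f039bb, 79bbd7e, e229995}.
11c29c6 is among them, so fast-forward is possible.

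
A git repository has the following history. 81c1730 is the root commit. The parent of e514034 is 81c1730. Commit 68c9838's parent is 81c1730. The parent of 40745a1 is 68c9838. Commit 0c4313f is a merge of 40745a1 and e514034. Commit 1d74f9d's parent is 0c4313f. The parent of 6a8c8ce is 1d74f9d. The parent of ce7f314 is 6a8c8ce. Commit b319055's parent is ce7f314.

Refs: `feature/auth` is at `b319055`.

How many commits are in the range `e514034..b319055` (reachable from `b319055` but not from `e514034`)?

Reachable from b319055: {0c4313f, 1d74f9d, 40745a1, 68c9838, 6a8c8ce, 81c1730, b319055, ce7f314, e514034}.
Reachable from e514034: {81c1730, e514034}.
In b319055's history but not e514034's: {0c4313f, 1d74f9d, 40745a1, 68c9838, 6a8c8ce, b319055, ce7f314} — 7 commits.

7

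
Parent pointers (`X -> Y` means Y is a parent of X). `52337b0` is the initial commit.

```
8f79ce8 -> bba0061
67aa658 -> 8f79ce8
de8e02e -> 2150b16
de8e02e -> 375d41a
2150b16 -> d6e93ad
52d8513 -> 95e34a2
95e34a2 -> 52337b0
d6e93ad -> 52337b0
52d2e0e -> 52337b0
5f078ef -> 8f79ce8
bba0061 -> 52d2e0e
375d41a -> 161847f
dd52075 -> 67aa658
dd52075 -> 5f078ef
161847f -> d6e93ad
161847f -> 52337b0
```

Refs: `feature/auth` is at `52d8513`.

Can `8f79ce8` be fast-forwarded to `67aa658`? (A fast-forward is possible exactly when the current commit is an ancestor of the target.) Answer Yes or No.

Yes

A fast-forward from 8f79ce8 to 67aa658 is possible iff 8f79ce8 is an ancestor of 67aa658.
Ancestors of 67aa658: {52337b0, 52d2e0e, 67aa658, 8f79ce8, bba0061}.
8f79ce8 is among them, so fast-forward is possible.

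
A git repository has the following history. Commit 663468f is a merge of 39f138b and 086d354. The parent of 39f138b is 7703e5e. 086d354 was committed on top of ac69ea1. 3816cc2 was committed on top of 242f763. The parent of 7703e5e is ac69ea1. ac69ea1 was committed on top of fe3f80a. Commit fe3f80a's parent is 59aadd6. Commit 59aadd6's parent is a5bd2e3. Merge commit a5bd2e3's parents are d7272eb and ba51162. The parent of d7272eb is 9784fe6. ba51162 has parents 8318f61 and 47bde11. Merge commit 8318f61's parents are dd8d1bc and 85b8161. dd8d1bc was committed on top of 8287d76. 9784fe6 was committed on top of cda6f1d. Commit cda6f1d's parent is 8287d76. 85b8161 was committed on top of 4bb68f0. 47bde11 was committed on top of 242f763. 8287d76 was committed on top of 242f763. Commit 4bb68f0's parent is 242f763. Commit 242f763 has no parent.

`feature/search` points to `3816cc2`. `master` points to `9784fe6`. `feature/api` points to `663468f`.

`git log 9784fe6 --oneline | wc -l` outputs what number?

Walking parent pointers from 9784fe6: reachable set = {242f763, 8287d76, 9784fe6, cda6f1d}.
That is 4 commits.

4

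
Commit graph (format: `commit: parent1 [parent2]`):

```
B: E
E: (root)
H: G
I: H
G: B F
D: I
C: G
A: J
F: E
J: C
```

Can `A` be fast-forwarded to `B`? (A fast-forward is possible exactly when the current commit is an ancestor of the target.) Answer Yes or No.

A fast-forward from A to B is possible iff A is an ancestor of B.
Ancestors of B: {B, E}.
A is not among them, so fast-forward is not possible.

No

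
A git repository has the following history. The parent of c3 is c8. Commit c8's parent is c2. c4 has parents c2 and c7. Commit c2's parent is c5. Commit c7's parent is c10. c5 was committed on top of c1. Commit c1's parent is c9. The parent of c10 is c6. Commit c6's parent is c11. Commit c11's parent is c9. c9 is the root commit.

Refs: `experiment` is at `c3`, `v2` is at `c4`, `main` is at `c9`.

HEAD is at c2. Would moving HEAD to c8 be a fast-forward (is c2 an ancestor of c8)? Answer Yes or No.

Yes

A fast-forward from c2 to c8 is possible iff c2 is an ancestor of c8.
Ancestors of c8: {c1, c2, c5, c8, c9}.
c2 is among them, so fast-forward is possible.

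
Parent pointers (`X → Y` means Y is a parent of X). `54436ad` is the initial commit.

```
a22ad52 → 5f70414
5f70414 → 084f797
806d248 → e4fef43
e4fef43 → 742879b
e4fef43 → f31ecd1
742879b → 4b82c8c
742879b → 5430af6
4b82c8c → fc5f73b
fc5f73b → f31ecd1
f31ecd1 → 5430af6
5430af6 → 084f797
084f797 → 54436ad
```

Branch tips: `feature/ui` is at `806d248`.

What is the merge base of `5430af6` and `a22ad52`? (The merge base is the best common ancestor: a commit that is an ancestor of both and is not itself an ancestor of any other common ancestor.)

084f797

Ancestors of 5430af6: {084f797, 5430af6, 54436ad}.
Ancestors of a22ad52: {084f797, 54436ad, 5f70414, a22ad52}.
Common ancestors: {084f797, 54436ad}.
Among these, 084f797 is not an ancestor of any other common ancestor — it is the merge base.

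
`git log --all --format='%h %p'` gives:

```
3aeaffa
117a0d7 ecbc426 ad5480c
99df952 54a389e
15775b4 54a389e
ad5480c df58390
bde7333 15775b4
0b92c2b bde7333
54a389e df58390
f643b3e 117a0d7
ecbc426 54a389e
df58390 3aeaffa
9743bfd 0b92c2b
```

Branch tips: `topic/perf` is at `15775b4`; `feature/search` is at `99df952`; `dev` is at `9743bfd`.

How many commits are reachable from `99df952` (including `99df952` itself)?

Walking parent pointers from 99df952: reachable set = {3aeaffa, 54a389e, 99df952, df58390}.
That is 4 commits.

4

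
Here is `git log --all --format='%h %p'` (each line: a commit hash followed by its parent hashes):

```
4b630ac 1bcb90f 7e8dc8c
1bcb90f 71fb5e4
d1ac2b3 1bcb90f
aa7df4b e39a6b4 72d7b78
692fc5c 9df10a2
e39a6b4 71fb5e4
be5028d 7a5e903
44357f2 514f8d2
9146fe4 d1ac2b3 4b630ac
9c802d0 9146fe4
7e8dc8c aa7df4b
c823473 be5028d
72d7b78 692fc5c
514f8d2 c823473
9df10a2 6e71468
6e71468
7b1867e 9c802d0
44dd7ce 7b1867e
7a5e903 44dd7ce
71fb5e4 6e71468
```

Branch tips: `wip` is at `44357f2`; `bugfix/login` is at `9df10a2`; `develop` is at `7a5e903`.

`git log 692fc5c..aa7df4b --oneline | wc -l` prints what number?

Reachable from aa7df4b: {692fc5c, 6e71468, 71fb5e4, 72d7b78, 9df10a2, aa7df4b, e39a6b4}.
Reachable from 692fc5c: {692fc5c, 6e71468, 9df10a2}.
In aa7df4b's history but not 692fc5c's: {71fb5e4, 72d7b78, aa7df4b, e39a6b4} — 4 commits.

4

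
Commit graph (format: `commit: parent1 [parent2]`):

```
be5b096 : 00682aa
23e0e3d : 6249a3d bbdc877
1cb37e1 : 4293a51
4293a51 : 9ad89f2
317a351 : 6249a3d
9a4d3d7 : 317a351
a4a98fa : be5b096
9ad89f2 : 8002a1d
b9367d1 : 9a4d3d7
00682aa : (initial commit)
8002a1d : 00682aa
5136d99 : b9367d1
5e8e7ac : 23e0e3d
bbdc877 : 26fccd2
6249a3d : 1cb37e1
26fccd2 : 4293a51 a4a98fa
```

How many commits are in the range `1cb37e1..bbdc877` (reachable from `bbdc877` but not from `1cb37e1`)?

Reachable from bbdc877: {00682aa, 26fccd2, 4293a51, 8002a1d, 9ad89f2, a4a98fa, bbdc877, be5b096}.
Reachable from 1cb37e1: {00682aa, 1cb37e1, 4293a51, 8002a1d, 9ad89f2}.
In bbdc877's history but not 1cb37e1's: {26fccd2, a4a98fa, bbdc877, be5b096} — 4 commits.

4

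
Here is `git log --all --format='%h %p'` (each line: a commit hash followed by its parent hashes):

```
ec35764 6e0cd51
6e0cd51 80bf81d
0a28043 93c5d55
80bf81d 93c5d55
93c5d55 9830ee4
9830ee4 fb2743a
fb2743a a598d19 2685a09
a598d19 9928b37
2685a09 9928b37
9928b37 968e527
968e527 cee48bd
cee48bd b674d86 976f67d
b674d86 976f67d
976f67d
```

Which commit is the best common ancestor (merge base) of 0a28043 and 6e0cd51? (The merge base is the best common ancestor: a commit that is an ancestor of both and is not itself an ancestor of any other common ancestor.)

93c5d55

Ancestors of 0a28043: {0a28043, 2685a09, 93c5d55, 968e527, 976f67d, 9830ee4, 9928b37, a598d19, b674d86, cee48bd, fb2743a}.
Ancestors of 6e0cd51: {2685a09, 6e0cd51, 80bf81d, 93c5d55, 968e527, 976f67d, 9830ee4, 9928b37, a598d19, b674d86, cee48bd, fb2743a}.
Common ancestors: {2685a09, 93c5d55, 968e527, 976f67d, 9830ee4, 9928b37, a598d19, b674d86, cee48bd, fb2743a}.
Among these, 93c5d55 is not an ancestor of any other common ancestor — it is the merge base.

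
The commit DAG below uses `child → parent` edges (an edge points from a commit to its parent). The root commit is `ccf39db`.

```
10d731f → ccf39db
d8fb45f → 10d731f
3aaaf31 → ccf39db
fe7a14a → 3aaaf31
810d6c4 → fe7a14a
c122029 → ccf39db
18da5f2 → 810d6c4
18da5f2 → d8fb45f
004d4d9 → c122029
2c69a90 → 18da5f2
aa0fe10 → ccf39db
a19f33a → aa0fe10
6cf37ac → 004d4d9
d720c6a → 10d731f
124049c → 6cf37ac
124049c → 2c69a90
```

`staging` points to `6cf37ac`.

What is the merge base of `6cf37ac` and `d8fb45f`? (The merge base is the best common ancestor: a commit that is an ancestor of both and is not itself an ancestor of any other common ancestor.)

ccf39db

Ancestors of 6cf37ac: {004d4d9, 6cf37ac, c122029, ccf39db}.
Ancestors of d8fb45f: {10d731f, ccf39db, d8fb45f}.
Common ancestors: {ccf39db}.
The only common ancestor is ccf39db, so it is the merge base.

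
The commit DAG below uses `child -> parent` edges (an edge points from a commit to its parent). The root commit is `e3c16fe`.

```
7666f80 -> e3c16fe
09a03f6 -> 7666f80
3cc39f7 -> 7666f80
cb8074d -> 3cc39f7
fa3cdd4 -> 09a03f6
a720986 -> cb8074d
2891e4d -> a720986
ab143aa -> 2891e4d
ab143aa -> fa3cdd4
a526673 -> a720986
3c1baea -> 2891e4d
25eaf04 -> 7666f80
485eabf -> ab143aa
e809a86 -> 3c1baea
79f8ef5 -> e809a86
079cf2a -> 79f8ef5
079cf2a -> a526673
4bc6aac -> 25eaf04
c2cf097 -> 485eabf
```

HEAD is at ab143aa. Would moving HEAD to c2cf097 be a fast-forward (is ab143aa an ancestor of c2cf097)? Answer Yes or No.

A fast-forward from ab143aa to c2cf097 is possible iff ab143aa is an ancestor of c2cf097.
Ancestors of c2cf097: {09a03f6, 2891e4d, 3cc39f7, 485eabf, 7666f80, a720986, ab143aa, c2cf097, cb8074d, e3c16fe, fa3cdd4}.
ab143aa is among them, so fast-forward is possible.

Yes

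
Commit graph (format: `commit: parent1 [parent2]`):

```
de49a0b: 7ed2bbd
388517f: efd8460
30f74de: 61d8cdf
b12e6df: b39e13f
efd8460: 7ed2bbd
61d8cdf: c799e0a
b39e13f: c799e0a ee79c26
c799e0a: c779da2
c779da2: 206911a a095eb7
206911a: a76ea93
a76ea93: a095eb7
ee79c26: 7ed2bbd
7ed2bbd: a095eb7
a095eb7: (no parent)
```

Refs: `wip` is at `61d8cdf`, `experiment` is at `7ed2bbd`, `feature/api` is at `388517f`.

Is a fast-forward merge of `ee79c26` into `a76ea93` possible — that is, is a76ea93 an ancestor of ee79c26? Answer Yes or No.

No

A fast-forward from a76ea93 to ee79c26 is possible iff a76ea93 is an ancestor of ee79c26.
Ancestors of ee79c26: {7ed2bbd, a095eb7, ee79c26}.
a76ea93 is not among them, so fast-forward is not possible.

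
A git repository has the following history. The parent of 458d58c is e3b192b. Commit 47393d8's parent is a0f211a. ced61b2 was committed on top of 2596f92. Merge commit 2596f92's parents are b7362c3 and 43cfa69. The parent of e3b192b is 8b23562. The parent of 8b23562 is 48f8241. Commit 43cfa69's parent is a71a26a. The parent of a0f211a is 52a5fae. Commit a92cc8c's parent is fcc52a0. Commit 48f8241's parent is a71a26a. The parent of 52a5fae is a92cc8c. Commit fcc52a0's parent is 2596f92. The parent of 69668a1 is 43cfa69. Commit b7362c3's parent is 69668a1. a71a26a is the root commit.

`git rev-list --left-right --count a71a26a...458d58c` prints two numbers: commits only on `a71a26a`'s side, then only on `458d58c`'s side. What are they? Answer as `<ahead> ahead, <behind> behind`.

0 ahead, 4 behind

Reachable from a71a26a: {a71a26a}.
Reachable from 458d58c: {458d58c, 48f8241, 8b23562, a71a26a, e3b192b}.
Only in a71a26a's history (ahead): {} — 0.
Only in 458d58c's history (behind): {458d58c, 48f8241, 8b23562, e3b192b} — 4.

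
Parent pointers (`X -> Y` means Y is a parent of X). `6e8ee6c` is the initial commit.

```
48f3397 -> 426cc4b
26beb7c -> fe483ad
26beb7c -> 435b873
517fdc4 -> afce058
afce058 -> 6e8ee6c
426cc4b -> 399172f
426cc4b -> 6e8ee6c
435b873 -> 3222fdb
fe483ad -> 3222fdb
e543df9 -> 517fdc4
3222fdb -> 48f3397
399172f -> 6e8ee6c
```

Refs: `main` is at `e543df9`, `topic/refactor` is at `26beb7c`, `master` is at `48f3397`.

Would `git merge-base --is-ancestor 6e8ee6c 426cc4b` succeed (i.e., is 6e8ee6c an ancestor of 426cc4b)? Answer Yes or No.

Ancestors of 426cc4b (commits reachable by following parents): {399172f, 426cc4b, 6e8ee6c}.
6e8ee6c is in that set, so it is an ancestor of 426cc4b.

Yes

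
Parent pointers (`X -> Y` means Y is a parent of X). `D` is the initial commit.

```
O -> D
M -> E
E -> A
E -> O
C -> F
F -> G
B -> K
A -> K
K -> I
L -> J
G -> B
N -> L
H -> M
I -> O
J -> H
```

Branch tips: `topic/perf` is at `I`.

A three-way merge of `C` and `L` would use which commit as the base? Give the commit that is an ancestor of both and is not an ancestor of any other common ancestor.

Ancestors of C: {B, C, D, F, G, I, K, O}.
Ancestors of L: {A, D, E, H, I, J, K, L, M, O}.
Common ancestors: {D, I, K, O}.
Among these, K is not an ancestor of any other common ancestor — it is the merge base.

K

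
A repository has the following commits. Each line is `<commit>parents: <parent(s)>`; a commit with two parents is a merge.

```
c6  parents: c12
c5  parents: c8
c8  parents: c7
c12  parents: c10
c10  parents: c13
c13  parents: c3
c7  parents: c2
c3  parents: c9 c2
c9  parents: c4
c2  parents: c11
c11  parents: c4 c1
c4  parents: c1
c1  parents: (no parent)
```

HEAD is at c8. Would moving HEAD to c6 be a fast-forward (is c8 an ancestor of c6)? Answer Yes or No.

No

A fast-forward from c8 to c6 is possible iff c8 is an ancestor of c6.
Ancestors of c6: {c1, c10, c11, c12, c13, c2, c3, c4, c6, c9}.
c8 is not among them, so fast-forward is not possible.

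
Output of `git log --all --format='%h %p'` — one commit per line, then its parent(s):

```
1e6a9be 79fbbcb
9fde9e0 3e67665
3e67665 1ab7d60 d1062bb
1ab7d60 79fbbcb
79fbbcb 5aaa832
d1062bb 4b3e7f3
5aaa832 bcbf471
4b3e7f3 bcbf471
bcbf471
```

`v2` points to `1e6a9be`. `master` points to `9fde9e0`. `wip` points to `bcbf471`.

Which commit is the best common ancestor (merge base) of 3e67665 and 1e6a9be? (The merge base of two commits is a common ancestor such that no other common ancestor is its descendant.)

79fbbcb

Ancestors of 3e67665: {1ab7d60, 3e67665, 4b3e7f3, 5aaa832, 79fbbcb, bcbf471, d1062bb}.
Ancestors of 1e6a9be: {1e6a9be, 5aaa832, 79fbbcb, bcbf471}.
Common ancestors: {5aaa832, 79fbbcb, bcbf471}.
Among these, 79fbbcb is not an ancestor of any other common ancestor — it is the merge base.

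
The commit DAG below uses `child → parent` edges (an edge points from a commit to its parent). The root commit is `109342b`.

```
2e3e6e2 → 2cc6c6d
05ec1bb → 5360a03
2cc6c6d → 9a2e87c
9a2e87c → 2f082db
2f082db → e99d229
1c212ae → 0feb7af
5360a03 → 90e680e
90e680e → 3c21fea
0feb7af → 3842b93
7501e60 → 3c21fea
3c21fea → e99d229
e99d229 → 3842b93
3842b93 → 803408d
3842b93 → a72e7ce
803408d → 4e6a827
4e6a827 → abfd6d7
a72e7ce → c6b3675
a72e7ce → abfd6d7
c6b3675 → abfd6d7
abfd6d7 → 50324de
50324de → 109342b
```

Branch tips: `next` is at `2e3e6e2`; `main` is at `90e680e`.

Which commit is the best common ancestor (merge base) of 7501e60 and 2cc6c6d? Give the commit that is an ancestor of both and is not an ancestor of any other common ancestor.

Ancestors of 7501e60: {109342b, 3842b93, 3c21fea, 4e6a827, 50324de, 7501e60, 803408d, a72e7ce, abfd6d7, c6b3675, e99d229}.
Ancestors of 2cc6c6d: {109342b, 2cc6c6d, 2f082db, 3842b93, 4e6a827, 50324de, 803408d, 9a2e87c, a72e7ce, abfd6d7, c6b3675, e99d229}.
Common ancestors: {109342b, 3842b93, 4e6a827, 50324de, 803408d, a72e7ce, abfd6d7, c6b3675, e99d229}.
Among these, e99d229 is not an ancestor of any other common ancestor — it is the merge base.

e99d229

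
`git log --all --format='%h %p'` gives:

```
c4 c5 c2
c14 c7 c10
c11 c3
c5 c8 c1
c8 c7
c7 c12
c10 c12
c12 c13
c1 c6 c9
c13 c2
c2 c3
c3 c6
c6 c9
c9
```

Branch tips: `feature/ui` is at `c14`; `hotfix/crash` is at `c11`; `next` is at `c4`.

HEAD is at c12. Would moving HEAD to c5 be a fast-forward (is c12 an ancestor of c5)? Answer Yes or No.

Yes

A fast-forward from c12 to c5 is possible iff c12 is an ancestor of c5.
Ancestors of c5: {c1, c12, c13, c2, c3, c5, c6, c7, c8, c9}.
c12 is among them, so fast-forward is possible.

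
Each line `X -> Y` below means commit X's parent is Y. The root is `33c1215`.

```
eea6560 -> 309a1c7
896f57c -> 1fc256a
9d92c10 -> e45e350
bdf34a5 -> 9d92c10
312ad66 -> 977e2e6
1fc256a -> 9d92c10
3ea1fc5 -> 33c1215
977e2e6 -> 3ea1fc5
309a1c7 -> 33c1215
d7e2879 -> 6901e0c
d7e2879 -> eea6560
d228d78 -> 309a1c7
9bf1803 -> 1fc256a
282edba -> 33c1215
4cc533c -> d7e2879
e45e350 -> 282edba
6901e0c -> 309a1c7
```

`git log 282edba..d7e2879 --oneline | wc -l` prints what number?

4

Reachable from d7e2879: {309a1c7, 33c1215, 6901e0c, d7e2879, eea6560}.
Reachable from 282edba: {282edba, 33c1215}.
In d7e2879's history but not 282edba's: {309a1c7, 6901e0c, d7e2879, eea6560} — 4 commits.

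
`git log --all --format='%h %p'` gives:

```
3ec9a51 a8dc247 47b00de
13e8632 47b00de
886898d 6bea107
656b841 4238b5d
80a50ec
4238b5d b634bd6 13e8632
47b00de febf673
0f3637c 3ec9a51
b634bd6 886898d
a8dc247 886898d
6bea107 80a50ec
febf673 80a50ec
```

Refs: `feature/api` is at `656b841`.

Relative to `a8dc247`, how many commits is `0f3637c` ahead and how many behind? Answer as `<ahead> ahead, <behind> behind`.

Reachable from 0f3637c: {0f3637c, 3ec9a51, 47b00de, 6bea107, 80a50ec, 886898d, a8dc247, febf673}.
Reachable from a8dc247: {6bea107, 80a50ec, 886898d, a8dc247}.
Only in 0f3637c's history (ahead): {0f3637c, 3ec9a51, 47b00de, febf673} — 4.
Only in a8dc247's history (behind): {} — 0.

4 ahead, 0 behind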